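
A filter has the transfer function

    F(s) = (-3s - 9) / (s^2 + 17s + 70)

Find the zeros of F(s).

Set the numerator to zero: -3s - 9 = 0, i.e. -3·(s + 3) = 0.
So s = -3.

s = -3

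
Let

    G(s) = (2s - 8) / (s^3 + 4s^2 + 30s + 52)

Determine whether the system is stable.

stable

The denominator s^3 + 4s^2 + 30s + 52 factors as (s + 2)(s^2 + 2s + 26), giving poles at s = -2, -1 ± 5j.
Since all poles lie strictly in the left half-plane, the system is stable.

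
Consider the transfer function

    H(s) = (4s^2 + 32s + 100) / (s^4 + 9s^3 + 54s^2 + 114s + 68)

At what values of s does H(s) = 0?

s = -4 + 3j, -4 - 3j

Set the numerator to zero: 4s^2 + 32s + 100 = 0, i.e. 4·(s^2 + 8s + 25) = 0.
Factoring: (s^2 + 8s + 25) = 0.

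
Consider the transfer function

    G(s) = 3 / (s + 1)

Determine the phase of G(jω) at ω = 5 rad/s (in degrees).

At s = j5: numerator = 3, denominator = 1 + j5.
∠G = ∠num − ∠den = 0° − (78.690°) = -78.69°.

∠G(j5) ≈ -78.69°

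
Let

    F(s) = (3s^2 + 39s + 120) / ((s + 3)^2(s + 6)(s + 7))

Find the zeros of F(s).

Set the numerator to zero: 3s^2 + 39s + 120 = 0, i.e. 3·(s^2 + 13s + 40) = 0.
Factoring: (s + 5)(s + 8) = 0.

s = -5, -8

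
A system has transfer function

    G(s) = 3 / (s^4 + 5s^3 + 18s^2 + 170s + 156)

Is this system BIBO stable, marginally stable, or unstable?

The denominator s^4 + 5s^3 + 18s^2 + 170s + 156 factors as (s^2 - 2s + 26)(s + 1)(s + 6), giving poles at s = 1 ± 5j, -1, -6.
Since the pole(s) at s = 1 + 5j, 1 - 5j lie in the right half-plane, the system is unstable.

unstable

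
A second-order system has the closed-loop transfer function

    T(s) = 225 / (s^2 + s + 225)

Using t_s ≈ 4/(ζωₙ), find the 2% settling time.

Comparing s^2 + s + 225 to s^2 + 2ζωₙs + ωₙ²: ωₙ = 15 rad/s and ζ = 1/(2·15) ≈ 0.03333.
ζωₙ = 1/2 = 0.5, so t_s ≈ 4/(ζωₙ) = 4/0.5 = 8 s.

t_s ≈ 8 s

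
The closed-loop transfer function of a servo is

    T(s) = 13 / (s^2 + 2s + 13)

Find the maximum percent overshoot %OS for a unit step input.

%OS ≈ 40.4%

Comparing s^2 + 2s + 13 to s^2 + 2ζωₙs + ωₙ²: ωₙ = √13 ≈ 3.606 rad/s and ζ = 2/(2·√13) ≈ 0.2774.
%OS = 100·exp(−πζ/√(1−ζ²)) = 100·exp(−π·0.2774/√(1−0.2774²)) ≈ 40.4%.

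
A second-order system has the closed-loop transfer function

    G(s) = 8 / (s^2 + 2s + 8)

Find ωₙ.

ωₙ ≈ 2.828 rad/s

Compare the denominator to the standard form s^2 + 2ζωₙs + ωₙ².
ωₙ² = 8, so ωₙ = √8 ≈ 2.828 rad/s.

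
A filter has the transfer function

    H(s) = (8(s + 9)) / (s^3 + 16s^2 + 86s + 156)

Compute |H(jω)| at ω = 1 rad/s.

|H(j1)| ≈ 0.4423

Substitute s = j1: numerator = 72 + j8, denominator = 140 + j85.
|H(j1)| = |72 + j8| / |140 + j85| = 72.443 / 163.78 ≈ 0.4423.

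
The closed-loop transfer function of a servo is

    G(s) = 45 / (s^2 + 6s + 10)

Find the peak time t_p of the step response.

t_p ≈ 3.142 s

Comparing s^2 + 6s + 10 to s^2 + 2ζωₙs + ωₙ²: ωₙ = √10 ≈ 3.162 rad/s and ζ = 6/(2·√10) ≈ 0.9487.
ζωₙ = 6/2 = 3, so ω_d = ωₙ√(1−ζ²) = √(ωₙ² − (ζωₙ)²) = √(10 − 3²) = √1 = 1 rad/s.
t_p = π/ω_d = π/1 ≈ 3.142 s.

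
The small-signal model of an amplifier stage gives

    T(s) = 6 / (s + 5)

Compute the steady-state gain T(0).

T(0) = 6/5 ≈ 1.200

Set s = 0: T(0) = (6) / (5) = 6/5.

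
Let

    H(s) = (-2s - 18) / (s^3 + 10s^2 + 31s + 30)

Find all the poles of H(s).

s = -3, -2, -5

The poles are the roots of the denominator s^3 + 10s^2 + 31s + 30 = 0.
Trying s = -3: the polynomial evaluates to 0, so (s + 3) is a factor.
Dividing out leaves s^2 + 7s + 10 = 0.
Factoring the quadratic: (s + 2)(s + 5) = 0.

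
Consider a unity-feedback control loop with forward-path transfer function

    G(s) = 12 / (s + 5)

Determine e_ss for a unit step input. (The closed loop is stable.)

G(s) has no poles at the origin.
This is a Type 0 system. Kp = lim_{s→0} G(s) = 12/5.
e_ss = 1/(1 + Kp) = 1/(1 + 12/5) = 5/17 ≈ 0.2941.

e_ss = 0.2941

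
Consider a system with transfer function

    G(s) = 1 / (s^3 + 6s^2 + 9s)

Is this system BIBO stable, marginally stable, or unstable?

The denominator s^3 + 6s^2 + 9s factors as s(s + 3)^2, giving poles at s = 0, -3, -3.
Since the simple pole(s) at s = 0 lie on the jω-axis with none in the right half-plane, the system is marginally stable.

marginally stable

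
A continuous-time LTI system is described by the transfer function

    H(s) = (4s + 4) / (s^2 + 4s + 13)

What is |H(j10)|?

Substitute s = j10: numerator = 4 + j40, denominator = -87 + j40.
|H(j10)| = |4 + j40| / |-87 + j40| = 40.200 / 95.755 ≈ 0.4198.

|H(j10)| ≈ 0.4198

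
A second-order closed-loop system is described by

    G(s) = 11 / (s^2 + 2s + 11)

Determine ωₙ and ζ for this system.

ωₙ ≈ 3.317 rad/s, ζ ≈ 0.3015

Compare the denominator to the standard form s^2 + 2ζωₙs + ωₙ².
ωₙ² = 11, so ωₙ = √11 ≈ 3.317 rad/s.
2ζωₙ = 2, so ζ = 2/(2·√11) ≈ 0.3015.
With ζ = 0.3015 the response is underdamped.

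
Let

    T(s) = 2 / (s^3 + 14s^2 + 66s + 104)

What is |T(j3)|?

Substitute s = j3: numerator = 2, denominator = -22 + j171.
|T(j3)| = |2| / |-22 + j171| = 2 / 172.41 ≈ 0.01160.

|T(j3)| ≈ 0.01160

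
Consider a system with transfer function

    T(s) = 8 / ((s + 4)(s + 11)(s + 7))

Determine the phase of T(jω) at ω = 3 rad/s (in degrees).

∠T(j3) ≈ -75.32°

At s = j3: numerator = 8, denominator = 110 + j420.
∠T = ∠num − ∠den = 0° − (75.324°) = -75.32°.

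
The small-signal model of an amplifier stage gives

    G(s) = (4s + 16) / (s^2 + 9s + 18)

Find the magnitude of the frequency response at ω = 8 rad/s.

Substitute s = j8: numerator = 16 + j32, denominator = -46 + j72.
|G(j8)| = |16 + j32| / |-46 + j72| = 35.777 / 85.440 ≈ 0.4187.

|G(j8)| ≈ 0.4187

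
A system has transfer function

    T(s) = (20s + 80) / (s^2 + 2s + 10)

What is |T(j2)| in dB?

|T(j2)|_dB ≈ 21.9 dB

Substitute s = j2: numerator = 80 + j40, denominator = 6 + j4.
|T(j2)| = |80 + j40| / |6 + j4| = 89.443 / 7.2111 ≈ 12.40.
In decibels: 20·log₁₀(12.40) ≈ 21.9 dB.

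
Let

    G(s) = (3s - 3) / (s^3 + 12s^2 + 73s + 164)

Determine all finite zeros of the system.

s = 1

Set the numerator to zero: 3s - 3 = 0, i.e. 3·(s - 1) = 0.
So s = 1.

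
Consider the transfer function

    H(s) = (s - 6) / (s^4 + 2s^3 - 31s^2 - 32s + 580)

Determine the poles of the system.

The poles are the roots of the denominator s^4 + 2s^3 - 31s^2 - 32s + 580 = 0.
No real roots exist; factor into two real quadratics: (s^2 - 8s + 20)(s^2 + 10s + 29) = 0.
Each quadratic gives a conjugate pair via the quadratic formula.

s = 4 ± 2j, -5 ± 2j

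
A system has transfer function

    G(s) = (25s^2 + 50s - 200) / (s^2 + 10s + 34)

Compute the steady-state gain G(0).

G(0) = -100/17 ≈ -5.882

Set s = 0: G(0) = (-200) / (34) = -100/17.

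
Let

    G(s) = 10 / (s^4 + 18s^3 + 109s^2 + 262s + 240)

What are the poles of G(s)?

s = -2 ± j, -6, -8

The poles are the roots of the denominator s^4 + 18s^3 + 109s^2 + 262s + 240 = 0.
Trying s = -6: the polynomial evaluates to 0, so (s + 6) is a factor.
Dividing out leaves s^3 + 12s^2 + 37s + 40 = 0.
This factors further as (s^2 + 4s + 5)(s + 8) = 0.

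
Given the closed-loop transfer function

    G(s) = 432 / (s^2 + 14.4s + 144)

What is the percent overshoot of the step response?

Comparing s^2 + 14.4s + 144 to s^2 + 2ζωₙs + ωₙ²: ωₙ = 12 rad/s and ζ = 14.4/(2·12) = 0.6.
%OS = 100·exp(−πζ/√(1−ζ²)) = 100·exp(−π·0.6/√(1−0.6²)) ≈ 9.48%.

%OS ≈ 9.48%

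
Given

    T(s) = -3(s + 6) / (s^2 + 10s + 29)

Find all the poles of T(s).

The poles are the roots of the denominator s^2 + 10s + 29 = 0.
Using the quadratic formula: s = (-10 ± √(-16))/2 = -5 ± 2j.

s = -5 + 2j, -5 - 2j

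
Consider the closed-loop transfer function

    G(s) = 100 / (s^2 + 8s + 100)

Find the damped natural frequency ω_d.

ω_d ≈ 9.165 rad/s

Comparing s^2 + 8s + 100 to s^2 + 2ζωₙs + ωₙ²: ωₙ = 10 rad/s and ζ = 8/(2·10) = 0.4.
ζωₙ = 8/2 = 4, so ω_d = ωₙ√(1−ζ²) = √(ωₙ² − (ζωₙ)²) = √(100 − 4²) = √84 ≈ 9.165 rad/s.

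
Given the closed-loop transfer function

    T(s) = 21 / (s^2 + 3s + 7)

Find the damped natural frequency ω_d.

Comparing s^2 + 3s + 7 to s^2 + 2ζωₙs + ωₙ²: ωₙ = √7 ≈ 2.646 rad/s and ζ = 3/(2·√7) ≈ 0.5669.
ζωₙ = 3/2 = 1.5, so ω_d = ωₙ√(1−ζ²) = √(ωₙ² − (ζωₙ)²) = √(7 − 1.5²) = √4.75 ≈ 2.179 rad/s.

ω_d ≈ 2.179 rad/s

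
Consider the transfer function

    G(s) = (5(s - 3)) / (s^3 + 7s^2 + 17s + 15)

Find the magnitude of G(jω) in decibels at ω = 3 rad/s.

|G(j3)|_dB ≈ -8.06 dB

Substitute s = j3: numerator = -15 + j15, denominator = -48 + j24.
|G(j3)| = |-15 + j15| / |-48 + j24| = 21.213 / 53.666 ≈ 0.3953.
In decibels: 20·log₁₀(0.3953) ≈ -8.06 dB.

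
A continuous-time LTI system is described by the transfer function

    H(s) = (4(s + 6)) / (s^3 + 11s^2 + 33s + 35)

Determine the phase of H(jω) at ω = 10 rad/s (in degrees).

At s = j10: numerator = 24 + j40, denominator = -1065 - j670.
∠H = ∠num − ∠den = 59.036° − (-147.83°) = 206.9°, which wraps to -153.1°.

∠H(j10) ≈ -153.1°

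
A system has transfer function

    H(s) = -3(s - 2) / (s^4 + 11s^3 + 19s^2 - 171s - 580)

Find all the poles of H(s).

The poles are the roots of the denominator s^4 + 11s^3 + 19s^2 - 171s - 580 = 0.
Trying s = -5: the polynomial evaluates to 0, so (s + 5) is a factor.
Dividing out leaves s^3 + 6s^2 - 11s - 116 = 0.
This factors further as (s^2 + 10s + 29)(s - 4) = 0.

s = -5 ± 2j, -5, 4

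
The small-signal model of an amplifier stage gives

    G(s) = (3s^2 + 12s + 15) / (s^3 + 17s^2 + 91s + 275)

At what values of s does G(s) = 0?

s = -2 + j, -2 - j

Set the numerator to zero: 3s^2 + 12s + 15 = 0, i.e. 3·(s^2 + 4s + 5) = 0.
Factoring: (s^2 + 4s + 5) = 0.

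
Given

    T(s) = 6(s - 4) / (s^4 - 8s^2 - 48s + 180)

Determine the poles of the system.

s = -3 + 3j, -3 - 3j, 3 + j, 3 - j

The poles are the roots of the denominator s^4 - 8s^2 - 48s + 180 = 0.
No real roots exist; factor into two real quadratics: (s^2 + 6s + 18)(s^2 - 6s + 10) = 0.
Each quadratic gives a conjugate pair via the quadratic formula.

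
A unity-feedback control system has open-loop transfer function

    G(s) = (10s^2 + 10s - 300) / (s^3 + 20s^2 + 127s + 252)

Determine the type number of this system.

Type 0

The denominator has no factor of s at the origin — no free integrator — so this is a Type 0 system.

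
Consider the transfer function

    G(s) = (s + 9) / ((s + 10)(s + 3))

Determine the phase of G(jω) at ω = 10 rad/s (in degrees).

∠G(j10) ≈ -70.29°

At s = j10: numerator = 9 + j10, denominator = -70 + j130.
∠G = ∠num − ∠den = 48.013° − (118.30°) = -70.29°.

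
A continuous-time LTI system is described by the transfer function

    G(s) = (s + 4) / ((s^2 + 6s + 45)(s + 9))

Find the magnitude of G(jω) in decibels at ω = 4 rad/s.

|G(j4)|_dB ≈ -36.3 dB

Substitute s = j4: numerator = 4 + j4, denominator = 165 + j332.
|G(j4)| = |4 + j4| / |165 + j332| = 5.6569 / 370.74 ≈ 0.01526.
In decibels: 20·log₁₀(0.01526) ≈ -36.3 dB.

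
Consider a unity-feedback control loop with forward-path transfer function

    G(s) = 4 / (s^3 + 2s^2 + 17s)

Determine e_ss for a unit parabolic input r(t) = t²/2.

e_ss = ∞

G(s) has one pole at the origin.
This is a Type 1 system; Ka = lim_{s→0} s^2·G(s) = 0, so the steady-state error for a parabola input is infinite.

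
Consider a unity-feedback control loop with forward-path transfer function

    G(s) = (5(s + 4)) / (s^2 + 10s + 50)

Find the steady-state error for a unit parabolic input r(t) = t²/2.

e_ss = ∞

G(s) has no poles at the origin.
This is a Type 0 system; Ka = lim_{s→0} s^2·G(s) = 0, so the steady-state error for a parabola input is infinite.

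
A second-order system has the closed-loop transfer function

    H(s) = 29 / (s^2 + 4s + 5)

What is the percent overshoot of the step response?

Comparing s^2 + 4s + 5 to s^2 + 2ζωₙs + ωₙ²: ωₙ = √5 ≈ 2.236 rad/s and ζ = 4/(2·√5) ≈ 0.8944.
%OS = 100·exp(−πζ/√(1−ζ²)) = 100·exp(−π·0.8944/√(1−0.8944²)) ≈ 0.187%.

%OS ≈ 0.187%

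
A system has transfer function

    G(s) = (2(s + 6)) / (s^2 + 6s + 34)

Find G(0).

At s = 0 each factor (s + a) contributes a and each (s^2 + bs + c) contributes c.
G(0) = 2·(6) / ((34)) = 12/34 = 6/17.

G(0) = 6/17 ≈ 0.3529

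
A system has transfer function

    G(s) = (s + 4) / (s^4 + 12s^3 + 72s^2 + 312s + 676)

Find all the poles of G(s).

The poles are the roots of the denominator s^4 + 12s^3 + 72s^2 + 312s + 676 = 0.
No real roots exist; factor into two real quadratics: (s^2 + 10s + 26)(s^2 + 2s + 26) = 0.
Each quadratic gives a conjugate pair via the quadratic formula.

s = -5 ± j, -1 ± 5j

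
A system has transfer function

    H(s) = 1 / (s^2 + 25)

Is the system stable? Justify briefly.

marginally stable

The poles can be read from the denominator factors: s = 5j, -5j.
Since the simple pole(s) at s = ±5j lie on the jω-axis with none in the right half-plane, the system is marginally stable.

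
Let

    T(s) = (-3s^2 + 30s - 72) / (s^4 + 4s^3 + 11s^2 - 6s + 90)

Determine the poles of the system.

s = 1 ± 2j, -3 ± 3j

The poles are the roots of the denominator s^4 + 4s^3 + 11s^2 - 6s + 90 = 0.
No real roots exist; factor into two real quadratics: (s^2 - 2s + 5)(s^2 + 6s + 18) = 0.
Each quadratic gives a conjugate pair via the quadratic formula.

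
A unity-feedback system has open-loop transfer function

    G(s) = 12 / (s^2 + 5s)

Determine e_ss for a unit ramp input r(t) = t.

G(s) has one pole at the origin.
This is a Type 1 system. Kv = lim_{s→0} s·G(s) = 12/5.
e_ss = 1/Kv = 1/(12/5) = 5/12 ≈ 0.4167.

e_ss = 0.4167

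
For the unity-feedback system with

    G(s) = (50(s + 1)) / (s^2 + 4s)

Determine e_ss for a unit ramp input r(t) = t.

e_ss = 0.08000

G(s) has one pole at the origin.
This is a Type 1 system. Kv = lim_{s→0} s·G(s) = 50/4 = 25/2.
e_ss = 1/Kv = 1/(25/2) = 2/25 ≈ 0.08000.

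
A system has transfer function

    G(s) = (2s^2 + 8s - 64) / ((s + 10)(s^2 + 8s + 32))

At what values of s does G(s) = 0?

s = 4, -8

Set the numerator to zero: 2s^2 + 8s - 64 = 0, i.e. 2·(s^2 + 4s - 32) = 0.
Factoring: (s - 4)(s + 8) = 0.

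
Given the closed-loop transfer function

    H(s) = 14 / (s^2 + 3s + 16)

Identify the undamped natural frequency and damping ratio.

Compare the denominator to the standard form s^2 + 2ζωₙs + ωₙ².
ωₙ² = 16, so ωₙ = 4 rad/s.
2ζωₙ = 3, so ζ = 3/(2·4) = 0.375.
With ζ = 0.375 the response is underdamped.

ωₙ = 4 rad/s, ζ = 0.375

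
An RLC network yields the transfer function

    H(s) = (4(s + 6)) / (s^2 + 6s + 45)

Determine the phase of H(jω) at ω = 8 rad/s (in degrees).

At s = j8: numerator = 24 + j32, denominator = -19 + j48.
∠H = ∠num − ∠den = 53.130° − (111.60°) = -58.47°.

∠H(j8) ≈ -58.47°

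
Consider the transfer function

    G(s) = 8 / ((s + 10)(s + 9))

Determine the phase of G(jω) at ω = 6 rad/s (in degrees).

At s = j6: numerator = 8, denominator = 54 + j114.
∠G = ∠num − ∠den = 0° − (64.654°) = -64.65°.

∠G(j6) ≈ -64.65°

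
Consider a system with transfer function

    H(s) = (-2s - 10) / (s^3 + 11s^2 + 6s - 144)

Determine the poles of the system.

s = -6, -8, 3

The poles are the roots of the denominator s^3 + 11s^2 + 6s - 144 = 0.
Trying s = -6: the polynomial evaluates to 0, so (s + 6) is a factor.
Dividing out leaves s^2 + 5s - 24 = 0.
Factoring the quadratic: (s + 8)(s - 3) = 0.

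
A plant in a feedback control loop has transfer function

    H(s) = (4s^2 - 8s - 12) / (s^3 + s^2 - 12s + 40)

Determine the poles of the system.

s = 2 ± 2j, -5

The poles are the roots of the denominator s^3 + s^2 - 12s + 40 = 0.
Trying s = -5: the polynomial evaluates to 0, so (s + 5) is a factor.
Dividing out leaves s^2 - 4s + 8 = 0.
The quadratic formula then gives s = 2 ± 2j.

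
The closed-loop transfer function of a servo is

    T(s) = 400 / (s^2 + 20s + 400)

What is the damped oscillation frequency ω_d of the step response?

Comparing s^2 + 20s + 400 to s^2 + 2ζωₙs + ωₙ²: ωₙ = 20 rad/s and ζ = 20/(2·20) = 0.5.
ζωₙ = 20/2 = 10, so ω_d = ωₙ√(1−ζ²) = √(ωₙ² − (ζωₙ)²) = √(400 − 10²) = √300 ≈ 17.32 rad/s.

ω_d ≈ 17.32 rad/s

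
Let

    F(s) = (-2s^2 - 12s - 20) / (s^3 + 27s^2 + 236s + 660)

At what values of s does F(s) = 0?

Set the numerator to zero: -2s^2 - 12s - 20 = 0, i.e. -2·(s^2 + 6s + 10) = 0.
Factoring: (s^2 + 6s + 10) = 0.

s = -3 + j, -3 - j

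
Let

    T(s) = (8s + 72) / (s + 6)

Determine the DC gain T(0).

T(0) = 12

Set s = 0: T(0) = (72) / (6) = 12.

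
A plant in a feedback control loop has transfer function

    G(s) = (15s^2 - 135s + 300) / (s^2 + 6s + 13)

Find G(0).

G(0) = 300/13 ≈ 23.08

Set s = 0: G(0) = (300) / (13) = 300/13.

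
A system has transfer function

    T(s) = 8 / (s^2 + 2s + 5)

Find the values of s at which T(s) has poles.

The poles are the roots of the denominator s^2 + 2s + 5 = 0.
Using the quadratic formula: s = (-2 ± √(-16))/2 = -1 ± 2j.

s = -1 ± 2j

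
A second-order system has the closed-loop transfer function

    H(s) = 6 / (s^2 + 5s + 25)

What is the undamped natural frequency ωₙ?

Compare the denominator to the standard form s^2 + 2ζωₙs + ωₙ².
ωₙ² = 25, so ωₙ = 5 rad/s.

ωₙ = 5 rad/s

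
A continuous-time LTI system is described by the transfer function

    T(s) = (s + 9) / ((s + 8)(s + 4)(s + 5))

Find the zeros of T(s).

s = -9

Set the numerator to zero: s + 9 = 0.
So s = -9.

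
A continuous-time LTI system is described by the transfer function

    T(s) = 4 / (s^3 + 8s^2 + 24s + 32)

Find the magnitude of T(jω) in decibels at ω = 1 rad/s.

Substitute s = j1: numerator = 4, denominator = 24 + j23.
|T(j1)| = |4| / |24 + j23| = 4 / 33.242 ≈ 0.1203.
In decibels: 20·log₁₀(0.1203) ≈ -18.4 dB.

|T(j1)|_dB ≈ -18.4 dB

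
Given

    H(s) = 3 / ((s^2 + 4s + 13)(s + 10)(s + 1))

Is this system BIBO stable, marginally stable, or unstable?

The poles can be read from the denominator factors: s = -2 ± 3j, -10, -1.
Since all poles lie strictly in the left half-plane, the system is stable.

stable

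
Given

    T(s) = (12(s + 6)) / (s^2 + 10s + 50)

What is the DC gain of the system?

T(0) = 36/25 ≈ 1.440

At s = 0 each factor (s + a) contributes a and each (s^2 + bs + c) contributes c.
T(0) = 12·(6) / ((50)) = 72/50 = 36/25.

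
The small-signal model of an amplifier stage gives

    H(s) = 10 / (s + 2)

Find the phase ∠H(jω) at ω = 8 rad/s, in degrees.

∠H(j8) ≈ -75.96°

At s = j8: numerator = 10, denominator = 2 + j8.
∠H = ∠num − ∠den = 0° − (75.964°) = -75.96°.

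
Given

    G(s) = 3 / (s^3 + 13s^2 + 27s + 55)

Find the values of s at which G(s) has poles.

s = -1 + 2j, -1 - 2j, -11

The poles are the roots of the denominator s^3 + 13s^2 + 27s + 55 = 0.
Trying s = -11: the polynomial evaluates to 0, so (s + 11) is a factor.
Dividing out leaves s^2 + 2s + 5 = 0.
The quadratic formula then gives s = -1 ± 2j.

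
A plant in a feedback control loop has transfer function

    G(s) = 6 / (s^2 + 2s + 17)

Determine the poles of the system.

s = -1 + 4j, -1 - 4j

The poles are the roots of the denominator s^2 + 2s + 17 = 0.
Using the quadratic formula: s = (-2 ± √(-64))/2 = -1 ± 4j.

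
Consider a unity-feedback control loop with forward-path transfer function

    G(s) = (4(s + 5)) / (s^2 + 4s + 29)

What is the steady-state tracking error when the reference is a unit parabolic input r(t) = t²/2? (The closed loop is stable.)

e_ss = ∞

G(s) has no poles at the origin.
This is a Type 0 system; Ka = lim_{s→0} s^2·G(s) = 0, so the steady-state error for a parabola input is infinite.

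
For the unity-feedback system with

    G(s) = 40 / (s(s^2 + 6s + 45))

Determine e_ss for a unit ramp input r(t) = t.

G(s) has one pole at the origin.
This is a Type 1 system. Kv = lim_{s→0} s·G(s) = 40/45 = 8/9.
e_ss = 1/Kv = 1/(8/9) = 9/8 ≈ 1.125.

e_ss = 1.125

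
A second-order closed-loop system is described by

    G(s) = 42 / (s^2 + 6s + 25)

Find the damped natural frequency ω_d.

ω_d = 4 rad/s

Comparing s^2 + 6s + 25 to s^2 + 2ζωₙs + ωₙ²: ωₙ = 5 rad/s and ζ = 6/(2·5) = 0.6.
ζωₙ = 6/2 = 3, so ω_d = ωₙ√(1−ζ²) = √(ωₙ² − (ζωₙ)²) = √(25 − 3²) = √16 = 4 rad/s.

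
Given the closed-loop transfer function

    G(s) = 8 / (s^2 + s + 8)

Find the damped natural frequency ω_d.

ω_d ≈ 2.784 rad/s

Comparing s^2 + s + 8 to s^2 + 2ζωₙs + ωₙ²: ωₙ = √8 ≈ 2.828 rad/s and ζ = 1/(2·√8) ≈ 0.1768.
ζωₙ = 1/2 = 0.5, so ω_d = ωₙ√(1−ζ²) = √(ωₙ² − (ζωₙ)²) = √(8 − 0.5²) = √7.75 ≈ 2.784 rad/s.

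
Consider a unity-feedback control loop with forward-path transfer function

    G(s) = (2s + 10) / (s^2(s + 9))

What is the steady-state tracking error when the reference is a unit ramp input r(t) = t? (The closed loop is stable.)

G(s) has 2 poles at the origin.
This is a Type 2 system; for a ramp input the steady-state error is zero.

e_ss = 0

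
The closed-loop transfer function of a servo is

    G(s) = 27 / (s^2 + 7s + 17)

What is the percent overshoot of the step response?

%OS ≈ 0.644%

Comparing s^2 + 7s + 17 to s^2 + 2ζωₙs + ωₙ²: ωₙ = √17 ≈ 4.123 rad/s and ζ = 7/(2·√17) ≈ 0.8489.
%OS = 100·exp(−πζ/√(1−ζ²)) = 100·exp(−π·0.8489/√(1−0.8489²)) ≈ 0.644%.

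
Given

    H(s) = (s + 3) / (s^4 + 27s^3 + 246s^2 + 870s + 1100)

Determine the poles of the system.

s = -3 + j, -3 - j, -10, -11

The poles are the roots of the denominator s^4 + 27s^3 + 246s^2 + 870s + 1100 = 0.
Trying s = -10: the polynomial evaluates to 0, so (s + 10) is a factor.
Dividing out leaves s^3 + 17s^2 + 76s + 110 = 0.
This factors further as (s^2 + 6s + 10)(s + 11) = 0.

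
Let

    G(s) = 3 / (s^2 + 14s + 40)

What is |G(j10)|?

Substitute s = j10: numerator = 3, denominator = -60 + j140.
|G(j10)| = |3| / |-60 + j140| = 3 / 152.32 ≈ 0.01970.

|G(j10)| ≈ 0.01970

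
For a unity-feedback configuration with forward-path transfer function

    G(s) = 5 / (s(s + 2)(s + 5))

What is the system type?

The denominator has 1 factor of s at the origin (free integrator), so this is a Type 1 system.

Type 1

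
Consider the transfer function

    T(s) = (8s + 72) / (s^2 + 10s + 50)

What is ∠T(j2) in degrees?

∠T(j2) ≈ -10.97°

At s = j2: numerator = 72 + j16, denominator = 46 + j20.
∠T = ∠num − ∠den = 12.529° − (23.499°) = -10.97°.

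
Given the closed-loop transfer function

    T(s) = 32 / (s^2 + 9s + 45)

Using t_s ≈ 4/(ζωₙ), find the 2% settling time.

t_s ≈ 0.8889 s

Comparing s^2 + 9s + 45 to s^2 + 2ζωₙs + ωₙ²: ωₙ = √45 ≈ 6.708 rad/s and ζ = 9/(2·√45) ≈ 0.6708.
ζωₙ = 9/2 = 4.5, so t_s ≈ 4/(ζωₙ) = 4/4.5 ≈ 0.8889 s.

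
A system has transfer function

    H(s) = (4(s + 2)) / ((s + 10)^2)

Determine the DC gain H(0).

At s = 0 each factor (s + a) contributes a and each (s^2 + bs + c) contributes c.
H(0) = 4·(2) / ((10) · (10)) = 8/100 = 2/25.

H(0) = 2/25 ≈ 0.08000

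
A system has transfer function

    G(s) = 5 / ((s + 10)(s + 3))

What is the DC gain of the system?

G(0) = 1/6 ≈ 0.1667

At s = 0 each factor (s + a) contributes a and each (s^2 + bs + c) contributes c.
G(0) = 5·1 / ((10) · (3)) = 5/30 = 1/6.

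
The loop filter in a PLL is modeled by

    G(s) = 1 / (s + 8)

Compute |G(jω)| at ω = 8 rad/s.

|G(j8)| ≈ 0.08839

Substitute s = j8: numerator = 1, denominator = 8 + j8.
|G(j8)| = |1| / |8 + j8| = 1 / 11.314 ≈ 0.08839.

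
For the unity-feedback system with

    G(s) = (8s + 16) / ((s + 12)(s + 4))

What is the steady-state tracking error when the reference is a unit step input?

e_ss = 0.7500

G(s) has no poles at the origin.
This is a Type 0 system. Kp = lim_{s→0} G(s) = 16/48 = 1/3.
e_ss = 1/(1 + Kp) = 1/(1 + 1/3) = 3/4 ≈ 0.7500.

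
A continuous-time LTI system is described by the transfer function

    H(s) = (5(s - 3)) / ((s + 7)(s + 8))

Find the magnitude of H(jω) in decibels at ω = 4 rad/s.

Substitute s = j4: numerator = -15 + j20, denominator = 40 + j60.
|H(j4)| = |-15 + j20| / |40 + j60| = 25 / 72.111 ≈ 0.3467.
In decibels: 20·log₁₀(0.3467) ≈ -9.20 dB.

|H(j4)|_dB ≈ -9.20 dB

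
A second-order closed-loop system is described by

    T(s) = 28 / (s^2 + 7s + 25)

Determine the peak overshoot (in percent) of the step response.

%OS ≈ 4.60%

Comparing s^2 + 7s + 25 to s^2 + 2ζωₙs + ωₙ²: ωₙ = 5 rad/s and ζ = 7/(2·5) = 0.7.
%OS = 100·exp(−πζ/√(1−ζ²)) = 100·exp(−π·0.7/√(1−0.7²)) ≈ 4.60%.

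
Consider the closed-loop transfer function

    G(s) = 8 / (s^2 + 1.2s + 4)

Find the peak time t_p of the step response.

Comparing s^2 + 1.2s + 4 to s^2 + 2ζωₙs + ωₙ²: ωₙ = 2 rad/s and ζ = 1.2/(2·2) = 0.3.
ζωₙ = 1.2/2 = 0.6, so ω_d = ωₙ√(1−ζ²) = √(ωₙ² − (ζωₙ)²) = √(4 − 0.6²) = √3.64 ≈ 1.908 rad/s.
t_p = π/ω_d = π/1.908 ≈ 1.647 s.

t_p ≈ 1.647 s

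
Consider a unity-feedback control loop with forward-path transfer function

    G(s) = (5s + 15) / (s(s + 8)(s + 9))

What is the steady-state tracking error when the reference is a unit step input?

G(s) has one pole at the origin.
This is a Type 1 system; for a step input the steady-state error is zero.

e_ss = 0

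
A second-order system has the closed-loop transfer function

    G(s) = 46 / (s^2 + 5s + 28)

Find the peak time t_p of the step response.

Comparing s^2 + 5s + 28 to s^2 + 2ζωₙs + ωₙ²: ωₙ = √28 ≈ 5.292 rad/s and ζ = 5/(2·√28) ≈ 0.4725.
ζωₙ = 5/2 = 2.5, so ω_d = ωₙ√(1−ζ²) = √(ωₙ² − (ζωₙ)²) = √(28 − 2.5²) = √21.75 ≈ 4.664 rad/s.
t_p = π/ω_d = π/4.664 ≈ 0.6736 s.

t_p ≈ 0.6736 s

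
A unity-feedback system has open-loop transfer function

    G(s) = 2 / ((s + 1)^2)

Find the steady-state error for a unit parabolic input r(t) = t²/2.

e_ss = ∞

G(s) has no poles at the origin.
This is a Type 0 system; Ka = lim_{s→0} s^2·G(s) = 0, so the steady-state error for a parabola input is infinite.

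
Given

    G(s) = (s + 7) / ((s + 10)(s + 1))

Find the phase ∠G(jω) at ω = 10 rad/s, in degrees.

∠G(j10) ≈ -74.28°

At s = j10: numerator = 7 + j10, denominator = -90 + j110.
∠G = ∠num − ∠den = 55.008° − (129.29°) = -74.28°.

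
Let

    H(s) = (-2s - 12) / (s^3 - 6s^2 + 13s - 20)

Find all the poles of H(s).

The poles are the roots of the denominator s^3 - 6s^2 + 13s - 20 = 0.
Trying s = 4: the polynomial evaluates to 0, so (s - 4) is a factor.
Dividing out leaves s^2 - 2s + 5 = 0.
The quadratic formula then gives s = 1 ± 2j.

s = 1 + 2j, 1 - 2j, 4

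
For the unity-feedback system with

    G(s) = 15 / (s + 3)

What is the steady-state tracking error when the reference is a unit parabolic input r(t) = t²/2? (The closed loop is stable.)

G(s) has no poles at the origin.
This is a Type 0 system; Ka = lim_{s→0} s^2·G(s) = 0, so the steady-state error for a parabola input is infinite.

e_ss = ∞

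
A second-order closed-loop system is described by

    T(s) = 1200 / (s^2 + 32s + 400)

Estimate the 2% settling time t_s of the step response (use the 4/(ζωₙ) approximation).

t_s ≈ 0.2500 s

Comparing s^2 + 32s + 400 to s^2 + 2ζωₙs + ωₙ²: ωₙ = 20 rad/s and ζ = 32/(2·20) = 0.8.
ζωₙ = 32/2 = 16, so t_s ≈ 4/(ζωₙ) = 4/16 = 0.2500 s.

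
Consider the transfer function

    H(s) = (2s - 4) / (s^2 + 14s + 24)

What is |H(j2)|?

|H(j2)| ≈ 0.1644

Substitute s = j2: numerator = -4 + j4, denominator = 20 + j28.
|H(j2)| = |-4 + j4| / |20 + j28| = 5.6569 / 34.409 ≈ 0.1644.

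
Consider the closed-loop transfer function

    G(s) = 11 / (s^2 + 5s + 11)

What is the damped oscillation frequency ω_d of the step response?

ω_d ≈ 2.179 rad/s

Comparing s^2 + 5s + 11 to s^2 + 2ζωₙs + ωₙ²: ωₙ = √11 ≈ 3.317 rad/s and ζ = 5/(2·√11) ≈ 0.7538.
ζωₙ = 5/2 = 2.5, so ω_d = ωₙ√(1−ζ²) = √(ωₙ² − (ζωₙ)²) = √(11 − 2.5²) = √4.75 ≈ 2.179 rad/s.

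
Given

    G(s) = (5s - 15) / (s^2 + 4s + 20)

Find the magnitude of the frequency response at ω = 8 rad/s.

|G(j8)| ≈ 0.7852

Substitute s = j8: numerator = -15 + j40, denominator = -44 + j32.
|G(j8)| = |-15 + j40| / |-44 + j32| = 42.720 / 54.406 ≈ 0.7852.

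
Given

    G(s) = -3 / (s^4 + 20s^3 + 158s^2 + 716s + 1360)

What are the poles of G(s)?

The poles are the roots of the denominator s^4 + 20s^3 + 158s^2 + 716s + 1360 = 0.
Trying s = -4: the polynomial evaluates to 0, so (s + 4) is a factor.
Dividing out leaves s^3 + 16s^2 + 94s + 340 = 0.
This factors further as (s + 10)(s^2 + 6s + 34) = 0.

s = -4, -10, -3 + 5j, -3 - 5j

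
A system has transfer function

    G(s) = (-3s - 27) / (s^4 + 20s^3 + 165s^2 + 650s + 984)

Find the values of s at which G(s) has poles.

s = -5 + 4j, -5 - 4j, -4, -6

The poles are the roots of the denominator s^4 + 20s^3 + 165s^2 + 650s + 984 = 0.
Trying s = -4: the polynomial evaluates to 0, so (s + 4) is a factor.
Dividing out leaves s^3 + 16s^2 + 101s + 246 = 0.
This factors further as (s^2 + 10s + 41)(s + 6) = 0.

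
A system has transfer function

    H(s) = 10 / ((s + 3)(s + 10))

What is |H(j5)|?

Substitute s = j5: numerator = 10, denominator = 5 + j65.
|H(j5)| = |10| / |5 + j65| = 10 / 65.192 ≈ 0.1534.

|H(j5)| ≈ 0.1534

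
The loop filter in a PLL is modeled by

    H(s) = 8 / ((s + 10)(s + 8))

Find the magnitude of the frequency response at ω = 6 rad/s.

Substitute s = j6: numerator = 8, denominator = 44 + j108.
|H(j6)| = |8| / |44 + j108| = 8 / 116.62 ≈ 0.06860.

|H(j6)| ≈ 0.06860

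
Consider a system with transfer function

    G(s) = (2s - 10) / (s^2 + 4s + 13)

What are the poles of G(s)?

s = -2 + 3j, -2 - 3j

The poles are the roots of the denominator s^2 + 4s + 13 = 0.
Using the quadratic formula: s = (-4 ± √(-36))/2 = -2 ± 3j.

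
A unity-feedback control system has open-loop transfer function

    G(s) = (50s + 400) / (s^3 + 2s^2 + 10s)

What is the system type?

Type 1

Factor s from the denominator: s^3 + 2s^2 + 10s = s·(s^2 + 2s + 10).
There is 1 pole at the origin, so the system is Type 1.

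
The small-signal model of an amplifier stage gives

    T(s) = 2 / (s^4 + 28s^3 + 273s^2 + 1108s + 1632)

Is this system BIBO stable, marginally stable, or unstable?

The denominator s^4 + 28s^3 + 273s^2 + 1108s + 1632 factors as (s + 12)(s + 8)(s^2 + 8s + 17), giving poles at s = -12, -8, -4 + j, -4 - j.
Since all poles lie strictly in the left half-plane, the system is stable.

stable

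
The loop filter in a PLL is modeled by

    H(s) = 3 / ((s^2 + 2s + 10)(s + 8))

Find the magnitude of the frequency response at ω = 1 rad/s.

Substitute s = j1: numerator = 3, denominator = 70 + j25.
|H(j1)| = |3| / |70 + j25| = 3 / 74.330 ≈ 0.04036.

|H(j1)| ≈ 0.04036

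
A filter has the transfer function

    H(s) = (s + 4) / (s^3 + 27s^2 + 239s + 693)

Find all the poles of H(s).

The poles are the roots of the denominator s^3 + 27s^2 + 239s + 693 = 0.
Trying s = -11: the polynomial evaluates to 0, so (s + 11) is a factor.
Dividing out leaves s^2 + 16s + 63 = 0.
Factoring the quadratic: (s + 7)(s + 9) = 0.

s = -11, -7, -9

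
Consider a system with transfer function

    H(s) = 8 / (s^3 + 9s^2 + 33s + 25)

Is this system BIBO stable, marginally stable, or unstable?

The denominator s^3 + 9s^2 + 33s + 25 factors as (s^2 + 8s + 25)(s + 1), giving poles at s = -4 ± 3j, -1.
Since all poles lie strictly in the left half-plane, the system is stable.

stable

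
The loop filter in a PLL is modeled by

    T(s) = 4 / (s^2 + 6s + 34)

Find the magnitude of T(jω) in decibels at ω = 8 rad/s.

Substitute s = j8: numerator = 4, denominator = -30 + j48.
|T(j8)| = |4| / |-30 + j48| = 4 / 56.604 ≈ 0.07067.
In decibels: 20·log₁₀(0.07067) ≈ -23.0 dB.

|T(j8)|_dB ≈ -23.0 dB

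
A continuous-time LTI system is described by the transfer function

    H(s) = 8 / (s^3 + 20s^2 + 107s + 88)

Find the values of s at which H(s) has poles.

The poles are the roots of the denominator s^3 + 20s^2 + 107s + 88 = 0.
Trying s = -8: the polynomial evaluates to 0, so (s + 8) is a factor.
Dividing out leaves s^2 + 12s + 11 = 0.
Factoring the quadratic: (s + 11)(s + 1) = 0.

s = -8, -11, -1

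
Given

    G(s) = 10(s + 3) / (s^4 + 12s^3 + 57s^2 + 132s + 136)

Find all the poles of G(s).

s = -2 + 2j, -2 - 2j, -4 + j, -4 - j

The poles are the roots of the denominator s^4 + 12s^3 + 57s^2 + 132s + 136 = 0.
No real roots exist; factor into two real quadratics: (s^2 + 4s + 8)(s^2 + 8s + 17) = 0.
Each quadratic gives a conjugate pair via the quadratic formula.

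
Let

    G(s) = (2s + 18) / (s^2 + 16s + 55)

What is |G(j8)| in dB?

|G(j8)|_dB ≈ -14.5 dB

Substitute s = j8: numerator = 18 + j16, denominator = -9 + j128.
|G(j8)| = |18 + j16| / |-9 + j128| = 24.083 / 128.32 ≈ 0.1877.
In decibels: 20·log₁₀(0.1877) ≈ -14.5 dB.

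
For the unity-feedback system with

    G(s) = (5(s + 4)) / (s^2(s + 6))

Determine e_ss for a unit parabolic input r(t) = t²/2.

G(s) has 2 poles at the origin.
This is a Type 2 system. Ka = lim_{s→0} s^2·G(s) = 20/6 = 10/3.
e_ss = 1/Ka = 1/(10/3) = 3/10 ≈ 0.3000.

e_ss = 0.3000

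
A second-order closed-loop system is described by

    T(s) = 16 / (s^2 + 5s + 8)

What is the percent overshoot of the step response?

%OS ≈ 0.264%

Comparing s^2 + 5s + 8 to s^2 + 2ζωₙs + ωₙ²: ωₙ = √8 ≈ 2.828 rad/s and ζ = 5/(2·√8) ≈ 0.8839.
%OS = 100·exp(−πζ/√(1−ζ²)) = 100·exp(−π·0.8839/√(1−0.8839²)) ≈ 0.264%.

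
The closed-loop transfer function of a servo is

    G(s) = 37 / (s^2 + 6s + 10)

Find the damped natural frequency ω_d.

ω_d = 1 rad/s

Comparing s^2 + 6s + 10 to s^2 + 2ζωₙs + ωₙ²: ωₙ = √10 ≈ 3.162 rad/s and ζ = 6/(2·√10) ≈ 0.9487.
ζωₙ = 6/2 = 3, so ω_d = ωₙ√(1−ζ²) = √(ωₙ² − (ζωₙ)²) = √(10 − 3²) = √1 = 1 rad/s.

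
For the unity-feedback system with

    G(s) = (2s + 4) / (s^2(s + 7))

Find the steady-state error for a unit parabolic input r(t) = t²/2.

G(s) has 2 poles at the origin.
This is a Type 2 system. Ka = lim_{s→0} s^2·G(s) = 4/7.
e_ss = 1/Ka = 1/(4/7) = 7/4 ≈ 1.750.

e_ss = 1.750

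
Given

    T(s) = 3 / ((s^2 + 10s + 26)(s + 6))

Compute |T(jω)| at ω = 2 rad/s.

|T(j2)| ≈ 0.01595

Substitute s = j2: numerator = 3, denominator = 92 + j164.
|T(j2)| = |3| / |92 + j164| = 3 / 188.04 ≈ 0.01595.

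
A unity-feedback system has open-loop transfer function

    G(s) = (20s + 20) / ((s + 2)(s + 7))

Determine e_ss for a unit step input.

e_ss = 0.4118

G(s) has no poles at the origin.
This is a Type 0 system. Kp = lim_{s→0} G(s) = 20/14 = 10/7.
e_ss = 1/(1 + Kp) = 1/(1 + 10/7) = 7/17 ≈ 0.4118.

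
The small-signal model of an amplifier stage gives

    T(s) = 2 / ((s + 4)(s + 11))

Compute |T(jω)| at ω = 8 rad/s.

|T(j8)| ≈ 0.01644

Substitute s = j8: numerator = 2, denominator = -20 + j120.
|T(j8)| = |2| / |-20 + j120| = 2 / 121.66 ≈ 0.01644.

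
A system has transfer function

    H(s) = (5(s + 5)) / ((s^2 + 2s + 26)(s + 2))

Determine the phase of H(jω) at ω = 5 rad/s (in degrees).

∠H(j5) ≈ -107.5°

At s = j5: numerator = 25 + j25, denominator = -48 + j25.
∠H = ∠num − ∠den = 45° − (152.49°) = -107.5°.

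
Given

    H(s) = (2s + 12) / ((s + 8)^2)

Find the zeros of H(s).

Set the numerator to zero: 2s + 12 = 0, i.e. 2·(s + 6) = 0.
So s = -6.

s = -6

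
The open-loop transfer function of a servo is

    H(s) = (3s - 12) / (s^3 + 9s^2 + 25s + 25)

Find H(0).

Set s = 0: H(0) = (-12) / (25) = -12/25.

H(0) = -12/25 ≈ -0.4800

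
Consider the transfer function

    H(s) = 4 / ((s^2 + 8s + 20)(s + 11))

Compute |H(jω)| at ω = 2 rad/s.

|H(j2)| ≈ 0.01581

Substitute s = j2: numerator = 4, denominator = 144 + j208.
|H(j2)| = |4| / |144 + j208| = 4 / 252.98 ≈ 0.01581.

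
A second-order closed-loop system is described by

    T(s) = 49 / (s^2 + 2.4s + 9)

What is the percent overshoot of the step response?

%OS ≈ 25.4%

Comparing s^2 + 2.4s + 9 to s^2 + 2ζωₙs + ωₙ²: ωₙ = 3 rad/s and ζ = 2.4/(2·3) = 0.4.
%OS = 100·exp(−πζ/√(1−ζ²)) = 100·exp(−π·0.4/√(1−0.4²)) ≈ 25.4%.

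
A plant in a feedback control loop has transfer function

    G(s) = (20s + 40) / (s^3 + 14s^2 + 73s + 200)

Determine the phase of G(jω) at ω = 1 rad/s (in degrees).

At s = j1: numerator = 40 + j20, denominator = 186 + j72.
∠G = ∠num − ∠den = 26.565° − (21.161°) = 5.404°.

∠G(j1) ≈ 5.404°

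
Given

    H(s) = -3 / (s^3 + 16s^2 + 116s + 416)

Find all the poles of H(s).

The poles are the roots of the denominator s^3 + 16s^2 + 116s + 416 = 0.
Trying s = -8: the polynomial evaluates to 0, so (s + 8) is a factor.
Dividing out leaves s^2 + 8s + 52 = 0.
The quadratic formula then gives s = -4 ± 6j.

s = -4 + 6j, -4 - 6j, -8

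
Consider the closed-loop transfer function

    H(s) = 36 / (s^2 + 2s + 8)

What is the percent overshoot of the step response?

Comparing s^2 + 2s + 8 to s^2 + 2ζωₙs + ωₙ²: ωₙ = √8 ≈ 2.828 rad/s and ζ = 2/(2·√8) ≈ 0.3536.
%OS = 100·exp(−πζ/√(1−ζ²)) = 100·exp(−π·0.3536/√(1−0.3536²)) ≈ 30.5%.

%OS ≈ 30.5%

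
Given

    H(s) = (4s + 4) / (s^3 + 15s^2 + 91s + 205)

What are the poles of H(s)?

The poles are the roots of the denominator s^3 + 15s^2 + 91s + 205 = 0.
Trying s = -5: the polynomial evaluates to 0, so (s + 5) is a factor.
Dividing out leaves s^2 + 10s + 41 = 0.
The quadratic formula then gives s = -5 ± 4j.

s = -5 ± 4j, -5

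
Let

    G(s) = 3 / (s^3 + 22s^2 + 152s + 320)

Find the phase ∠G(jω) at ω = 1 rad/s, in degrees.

At s = j1: numerator = 3, denominator = 298 + j151.
∠G = ∠num − ∠den = 0° − (26.872°) = -26.87°.

∠G(j1) ≈ -26.87°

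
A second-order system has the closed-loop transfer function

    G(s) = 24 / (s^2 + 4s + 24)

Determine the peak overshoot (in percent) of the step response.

%OS ≈ 24.5%

Comparing s^2 + 4s + 24 to s^2 + 2ζωₙs + ωₙ²: ωₙ = √24 ≈ 4.899 rad/s and ζ = 4/(2·√24) ≈ 0.4082.
%OS = 100·exp(−πζ/√(1−ζ²)) = 100·exp(−π·0.4082/√(1−0.4082²)) ≈ 24.5%.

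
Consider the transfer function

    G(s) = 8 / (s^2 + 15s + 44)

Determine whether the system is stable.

The denominator s^2 + 15s + 44 factors as (s + 11)(s + 4), giving poles at s = -11, -4.
Since all poles lie strictly in the left half-plane, the system is stable.

stable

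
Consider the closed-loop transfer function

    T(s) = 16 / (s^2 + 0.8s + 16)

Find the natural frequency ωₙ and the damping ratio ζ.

ωₙ = 4 rad/s, ζ = 0.1

Compare the denominator to the standard form s^2 + 2ζωₙs + ωₙ².
ωₙ² = 16, so ωₙ = 4 rad/s.
2ζωₙ = 0.8, so ζ = 0.8/(2·4) = 0.1.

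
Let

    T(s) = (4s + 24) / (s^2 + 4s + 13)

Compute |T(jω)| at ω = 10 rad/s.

Substitute s = j10: numerator = 24 + j40, denominator = -87 + j40.
|T(j10)| = |24 + j40| / |-87 + j40| = 46.648 / 95.755 ≈ 0.4872.

|T(j10)| ≈ 0.4872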